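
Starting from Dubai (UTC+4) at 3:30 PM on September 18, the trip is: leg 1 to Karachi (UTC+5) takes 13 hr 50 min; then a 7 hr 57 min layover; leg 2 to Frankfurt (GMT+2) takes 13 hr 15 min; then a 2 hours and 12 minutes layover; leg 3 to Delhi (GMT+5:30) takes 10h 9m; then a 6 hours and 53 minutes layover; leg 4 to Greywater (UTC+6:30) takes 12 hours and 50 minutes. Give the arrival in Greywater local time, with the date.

1:06 PM on Sep 21

Convert departure to UTC: 3:30 PM − 4:00 = 11:30 AM UTC on Sep 18.
Add 13 hours 50 minutes leg 1 → 1:20 AM UTC (Sep 19).
Add 7 hours 57 minutes layover in Karachi → 9:17 AM UTC.
Add 13 hours 15 minutes leg 2 → 10:32 PM UTC.
Add 2 hours 12 minutes layover in Frankfurt → 12:44 AM UTC (Sep 20).
Add 10 hours and 9 minutes leg 3 → 10:53 AM UTC.
Add 6 hours 53 minutes layover in Delhi → 5:46 PM UTC.
Add 12 hours and 50 minutes leg 4 → 6:36 AM UTC (Sep 21).
Greywater is UTC+6:30, so local arrival = 6:36 AM + 6:30 = 1:06 PM on Sep 21.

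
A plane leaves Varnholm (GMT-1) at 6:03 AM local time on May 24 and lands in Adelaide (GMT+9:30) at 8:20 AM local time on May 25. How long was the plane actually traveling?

15 hours 47 minutes

Departure in UTC: 6:03 AM + 1:00 = 7:03 AM on May 24.
Arrival in UTC: 8:20 AM − 9:30 = 10:50 PM on May 24.
Elapsed = 10:50 PM − 7:03 AM = 15 hours 47 minutes.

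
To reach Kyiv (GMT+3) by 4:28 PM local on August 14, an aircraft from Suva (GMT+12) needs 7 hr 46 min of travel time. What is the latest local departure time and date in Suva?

5:42 PM on Aug 14

Target arrival in UTC: 4:28 PM − 3:00 = 1:28 PM on Aug 14.
Subtract 7 hours and 46 minutes → departure 5:42 AM UTC on Aug 14.
Suva is UTC+12:00: 5:42 AM + 12:00 = 5:42 PM on Aug 14.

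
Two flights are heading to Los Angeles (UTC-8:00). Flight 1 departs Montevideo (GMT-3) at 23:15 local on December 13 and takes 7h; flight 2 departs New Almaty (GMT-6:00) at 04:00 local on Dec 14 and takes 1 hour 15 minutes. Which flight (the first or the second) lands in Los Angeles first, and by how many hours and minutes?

the first, by 2 hours

Flight 1 in UTC: 23:15 + 3:00 = 02:15 on Dec 14.
+7 hours → arrive 09:15 UTC on Dec 14.
Flight 2 in UTC: 04:00 + 6:00 = 10:00 on Dec 14.
+1 hour 15 minutes → arrive 11:15 UTC on Dec 14.
Flight 1 lands earlier by 2 hours.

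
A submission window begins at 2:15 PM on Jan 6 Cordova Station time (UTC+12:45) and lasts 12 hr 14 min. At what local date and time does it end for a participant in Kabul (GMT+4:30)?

Convert start to UTC: 2:15 PM − 12:45 = 1:30 AM UTC on Jan 6.
Add 12 hours and 14 minutes duration → 1:44 PM UTC.
Kabul is UTC+4:30, so local end time = 1:44 PM + 4:30 = 6:14 PM on Jan 6.

6:14 PM on January 6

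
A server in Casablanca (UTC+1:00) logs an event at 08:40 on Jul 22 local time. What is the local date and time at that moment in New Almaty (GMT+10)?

In UTC: 08:40 − 1:00 = 07:40 on Jul 22.
New Almaty is UTC+10:00: 07:40 + 10:00 = 17:40 on Jul 22.

17:40 on July 22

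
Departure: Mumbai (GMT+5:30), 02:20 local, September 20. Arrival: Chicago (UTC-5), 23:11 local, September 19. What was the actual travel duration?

7 hours 21 minutes

Departure in UTC: 02:20 − 5:30 = 20:50 on Sep 19.
Arrival in UTC: 23:11 + 5:00 = 04:11 on Sep 20.
Elapsed = 04:11 − 20:50 (+1 day) = 7 hours 21 minutes.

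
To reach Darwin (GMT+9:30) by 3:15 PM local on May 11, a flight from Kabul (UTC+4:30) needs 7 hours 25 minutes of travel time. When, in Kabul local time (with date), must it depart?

2:50 AM on May 11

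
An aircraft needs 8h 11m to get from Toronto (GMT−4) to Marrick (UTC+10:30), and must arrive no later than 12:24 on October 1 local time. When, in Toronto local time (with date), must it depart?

Target arrival in UTC: 12:24 − 10:30 = 01:54 on Oct 1.
Subtract 8 hours 11 minutes → departure 17:43 UTC on Sep 30.
Toronto is UTC−4:00: 17:43 − 4:00 = 13:43 on Sep 30.

13:43 on September 30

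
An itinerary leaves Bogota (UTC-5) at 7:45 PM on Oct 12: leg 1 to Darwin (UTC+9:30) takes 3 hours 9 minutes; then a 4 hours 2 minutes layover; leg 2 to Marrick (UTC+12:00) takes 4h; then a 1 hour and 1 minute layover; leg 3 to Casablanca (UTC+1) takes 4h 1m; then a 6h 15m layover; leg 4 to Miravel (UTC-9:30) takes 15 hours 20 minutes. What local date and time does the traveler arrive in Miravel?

5:03 AM on October 14

Convert departure to UTC: 7:45 PM + 5:00 = 12:45 AM UTC on Oct 13.
Add 3 hours 9 minutes leg 1 → 3:54 AM UTC.
Add 4 hours 2 minutes layover in Darwin → 7:56 AM UTC.
Add 4 hours leg 2 → 11:56 AM UTC.
Add 1 hour 1 minute layover in Marrick → 12:57 PM UTC.
Add 4 hours 1 minute leg 3 → 4:58 PM UTC.
Add 6 hours 15 minutes layover in Casablanca → 11:13 PM UTC.
Add 15 hours 20 minutes leg 4 → 2:33 PM UTC (Oct 14).
Miravel is UTC−9:30, so local arrival = 2:33 PM − 9:30 = 5:03 AM on Oct 14.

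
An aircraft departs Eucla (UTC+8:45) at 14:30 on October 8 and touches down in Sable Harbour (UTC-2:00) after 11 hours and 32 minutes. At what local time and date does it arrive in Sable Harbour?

15:17 on October 8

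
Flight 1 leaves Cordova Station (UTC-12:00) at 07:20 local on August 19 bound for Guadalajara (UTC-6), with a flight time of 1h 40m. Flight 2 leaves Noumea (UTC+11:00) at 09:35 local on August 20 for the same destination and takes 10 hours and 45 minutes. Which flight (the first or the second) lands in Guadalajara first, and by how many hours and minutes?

the first, by 12 hours 20 minutes

Flight 1 in UTC: 07:20 + 12:00 = 19:20 on Aug 19.
+1 hour and 40 minutes → arrive 21:00 UTC on Aug 19.
Flight 2 in UTC: 09:35 − 11:00 = 22:35 on Aug 19.
+10 hours and 45 minutes → arrive 09:20 UTC on Aug 20.
Flight 1 lands earlier by 12 hours 20 minutes.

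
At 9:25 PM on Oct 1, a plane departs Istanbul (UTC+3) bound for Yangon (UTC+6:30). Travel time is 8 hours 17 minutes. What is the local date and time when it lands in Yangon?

9:12 AM on Oct 2

Convert departure to UTC: 9:25 PM − 3:00 = 6:25 PM UTC on Oct 1.
Add 8 hours 17 minutes travel time → 2:42 AM UTC (Oct 2).
Yangon is UTC+6:30, so local arrival = 2:42 AM + 6:30 = 9:12 AM on Oct 2.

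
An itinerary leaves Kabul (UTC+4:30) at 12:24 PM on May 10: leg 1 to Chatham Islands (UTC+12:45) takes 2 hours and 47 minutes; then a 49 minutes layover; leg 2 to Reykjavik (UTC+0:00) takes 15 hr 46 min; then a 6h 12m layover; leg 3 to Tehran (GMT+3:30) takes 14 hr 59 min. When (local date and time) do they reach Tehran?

3:57 AM on May 12

Convert departure to UTC: 12:24 PM − 4:30 = 7:54 AM UTC on May 10.
Add 2 hours 47 minutes leg 1 → 10:41 AM UTC.
Add 49 minutes layover in Chatham Islands → 11:30 AM UTC.
Add 15 hours and 46 minutes leg 2 → 3:16 AM UTC (May 11).
Add 6 hours and 12 minutes layover in Reykjavik → 9:28 AM UTC.
Add 14 hours and 59 minutes leg 3 → 12:27 AM UTC (May 12).
Tehran is UTC+3:30, so local arrival = 12:27 AM + 3:30 = 3:57 AM on May 12.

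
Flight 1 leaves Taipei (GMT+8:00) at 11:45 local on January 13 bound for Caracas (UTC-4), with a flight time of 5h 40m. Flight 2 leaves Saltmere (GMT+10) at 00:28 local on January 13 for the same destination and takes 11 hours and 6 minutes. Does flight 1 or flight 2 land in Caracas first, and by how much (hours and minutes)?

Flight 1 in UTC: 11:45 − 8:00 = 03:45 on Jan 13.
+5 hours 40 minutes → arrive 09:25 UTC on Jan 13.
Flight 2 in UTC: 00:28 − 10:00 = 14:28 on Jan 12.
+11 hours and 6 minutes → arrive 01:34 UTC on Jan 13.
Flight 2 lands earlier by 7 hours 51 minutes.

the second, by 7 hours 51 minutes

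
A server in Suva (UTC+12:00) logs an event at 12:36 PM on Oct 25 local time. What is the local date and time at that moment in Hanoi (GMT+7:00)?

In UTC: 12:36 PM − 12:00 = 12:36 AM on Oct 25.
Hanoi is UTC+7:00: 12:36 AM + 7:00 = 7:36 AM on Oct 25.

7:36 AM on October 25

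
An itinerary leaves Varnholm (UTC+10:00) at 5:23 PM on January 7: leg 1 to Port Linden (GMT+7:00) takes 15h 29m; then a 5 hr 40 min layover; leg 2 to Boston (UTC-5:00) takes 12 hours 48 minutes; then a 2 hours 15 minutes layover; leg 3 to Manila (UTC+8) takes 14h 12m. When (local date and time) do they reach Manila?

5:47 PM on Jan 9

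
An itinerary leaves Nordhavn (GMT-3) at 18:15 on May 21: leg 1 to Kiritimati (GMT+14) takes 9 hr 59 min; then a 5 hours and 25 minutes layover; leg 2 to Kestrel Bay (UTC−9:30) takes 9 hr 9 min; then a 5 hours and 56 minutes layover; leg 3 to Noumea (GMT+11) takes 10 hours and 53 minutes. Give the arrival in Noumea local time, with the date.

Convert departure to UTC: 18:15 + 3:00 = 21:15 UTC on May 21.
Add 9 hours and 59 minutes leg 1 → 07:14 UTC (May 22).
Add 5 hours and 25 minutes layover in Kiritimati → 12:39 UTC.
Add 9 hours 9 minutes leg 2 → 21:48 UTC.
Add 5 hours and 56 minutes layover in Kestrel Bay → 03:44 UTC (May 23).
Add 10 hours 53 minutes leg 3 → 14:37 UTC.
Noumea is UTC+11:00, so local arrival = 14:37 + 11:00 = 01:37 on May 24.

01:37 on May 24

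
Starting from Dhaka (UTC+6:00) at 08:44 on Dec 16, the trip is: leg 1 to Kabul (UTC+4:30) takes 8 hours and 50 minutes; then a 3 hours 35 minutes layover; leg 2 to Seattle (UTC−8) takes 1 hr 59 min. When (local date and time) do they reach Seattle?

Convert departure to UTC: 08:44 − 6:00 = 02:44 UTC on Dec 16.
Add 8 hours and 50 minutes leg 1 → 11:34 UTC.
Add 3 hours 35 minutes layover in Kabul → 15:09 UTC.
Add 1 hour and 59 minutes leg 2 → 17:08 UTC.
Seattle is UTC−8:00, so local arrival = 17:08 − 8:00 = 09:08 on Dec 16.

09:08 on December 16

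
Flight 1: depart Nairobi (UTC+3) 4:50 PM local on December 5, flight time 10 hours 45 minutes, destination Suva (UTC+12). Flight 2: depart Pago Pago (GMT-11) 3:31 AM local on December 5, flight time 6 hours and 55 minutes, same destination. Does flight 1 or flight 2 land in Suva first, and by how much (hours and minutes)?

the second, by 3 hours 9 minutes

Flight 1 in UTC: 4:50 PM − 3:00 = 1:50 PM on Dec 5.
+10 hours 45 minutes → arrive 12:35 AM UTC on Dec 6.
Flight 2 in UTC: 3:31 AM + 11:00 = 2:31 PM on Dec 5.
+6 hours 55 minutes → arrive 9:26 PM UTC on Dec 5.
Flight 2 lands earlier by 3 hours 9 minutes.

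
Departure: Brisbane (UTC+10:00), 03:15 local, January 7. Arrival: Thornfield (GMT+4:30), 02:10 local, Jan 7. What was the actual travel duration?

Thornfield is 5:30 behind Brisbane.
Clock-face elapsed time (ignoring zones) is −1 hour 5 minutes.
Actual elapsed = −1 hour 5 minutes + 5:30 = 4 hours 25 minutes.

4 hours 25 minutes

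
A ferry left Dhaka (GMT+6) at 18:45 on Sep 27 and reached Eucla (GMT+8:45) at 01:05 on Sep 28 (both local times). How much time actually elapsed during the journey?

Eucla is 2:45 ahead of Dhaka.
Clock-face elapsed time (ignoring zones) is 6 hours 20 minutes.
Actual elapsed = 6 hours 20 minutes − 2:45 = 3 hours 35 minutes.

3 hours 35 minutes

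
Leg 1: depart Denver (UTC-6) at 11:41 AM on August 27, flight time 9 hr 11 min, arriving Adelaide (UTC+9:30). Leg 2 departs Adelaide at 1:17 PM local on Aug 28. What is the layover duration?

Convert departure to UTC: 11:41 AM + 6:00 = 5:41 PM UTC on Aug 27.
Add 9 hours and 11 minutes flight time → 2:52 AM UTC (Aug 28).
Adelaide is UTC+9:30, so local arrival = 2:52 AM + 9:30 = 12:22 PM on Aug 28.
Layover = 1:17 PM − 12:22 PM = 55 minutes.

55 minutes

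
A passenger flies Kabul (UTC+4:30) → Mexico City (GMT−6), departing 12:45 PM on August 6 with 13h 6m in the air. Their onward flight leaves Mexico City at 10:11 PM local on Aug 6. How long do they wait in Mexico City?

Convert departure to UTC: 12:45 PM − 4:30 = 8:15 AM UTC on Aug 6.
Add 13 hours and 6 minutes flight time → 9:21 PM UTC.
Mexico City is UTC−6:00, so local arrival = 9:21 PM − 6:00 = 3:21 PM on Aug 6.
Layover = 10:11 PM − 3:21 PM = 6 hours 50 minutes.

6 hours 50 minutes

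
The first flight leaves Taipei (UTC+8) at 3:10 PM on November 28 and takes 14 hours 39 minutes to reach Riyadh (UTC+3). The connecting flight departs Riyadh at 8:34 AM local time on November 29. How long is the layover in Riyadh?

Convert departure to UTC: 3:10 PM − 8:00 = 7:10 AM UTC on Nov 28.
Add 14 hours 39 minutes flight time → 9:49 PM UTC.
Riyadh is UTC+3:00, so local arrival = 9:49 PM + 3:00 = 12:49 AM on Nov 29.
Layover = 8:34 AM − 12:49 AM = 7 hours 45 minutes.

7 hours 45 minutes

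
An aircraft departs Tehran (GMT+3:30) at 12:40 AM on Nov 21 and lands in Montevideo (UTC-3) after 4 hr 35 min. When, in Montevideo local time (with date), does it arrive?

10:45 PM on November 20

Convert departure to UTC: 12:40 AM − 3:30 = 9:10 PM UTC on Nov 20.
Add 4 hours 35 minutes travel time → 1:45 AM UTC (Nov 21).
Montevideo is UTC−3:00, so local arrival = 1:45 AM − 3:00 = 10:45 PM on Nov 20.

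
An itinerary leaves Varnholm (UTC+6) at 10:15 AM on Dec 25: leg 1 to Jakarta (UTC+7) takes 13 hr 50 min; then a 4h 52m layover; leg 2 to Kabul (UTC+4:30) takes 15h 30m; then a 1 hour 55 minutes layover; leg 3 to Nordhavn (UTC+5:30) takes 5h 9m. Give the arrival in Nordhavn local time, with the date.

3:01 AM on December 27

Convert departure to UTC: 10:15 AM − 6:00 = 4:15 AM UTC on Dec 25.
Add 13 hours 50 minutes leg 1 → 6:05 PM UTC.
Add 4 hours 52 minutes layover in Jakarta → 10:57 PM UTC.
Add 15 hours 30 minutes leg 2 → 2:27 PM UTC (Dec 26).
Add 1 hour and 55 minutes layover in Kabul → 4:22 PM UTC.
Add 5 hours 9 minutes leg 3 → 9:31 PM UTC.
Nordhavn is UTC+5:30, so local arrival = 9:31 PM + 5:30 = 3:01 AM on Dec 27.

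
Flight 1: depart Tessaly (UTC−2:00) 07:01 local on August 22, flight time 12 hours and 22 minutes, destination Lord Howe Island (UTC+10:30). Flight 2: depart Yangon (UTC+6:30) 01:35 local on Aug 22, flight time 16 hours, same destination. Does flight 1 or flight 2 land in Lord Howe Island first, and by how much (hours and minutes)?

the second, by 10 hours 18 minutes

Flight 1 in UTC: 07:01 + 2:00 = 09:01 on Aug 22.
+12 hours 22 minutes → arrive 21:23 UTC on Aug 22.
Flight 2 in UTC: 01:35 − 6:30 = 19:05 on Aug 21.
+16 hours → arrive 11:05 UTC on Aug 22.
Flight 2 lands earlier by 10 hours 18 minutes.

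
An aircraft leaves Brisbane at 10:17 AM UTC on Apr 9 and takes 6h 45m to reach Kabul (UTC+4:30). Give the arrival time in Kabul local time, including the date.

9:32 PM on April 9

Departure is given in UTC: 10:17 AM on Apr 9.
Add 6 hours 45 minutes → 5:02 PM UTC.
Kabul is UTC+4:30: 5:02 PM + 4:30 = 9:32 PM on Apr 9.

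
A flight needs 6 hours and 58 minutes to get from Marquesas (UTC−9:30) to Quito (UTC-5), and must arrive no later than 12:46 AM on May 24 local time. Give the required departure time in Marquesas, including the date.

1:18 PM on May 23

Target arrival in UTC: 12:46 AM + 5:00 = 5:46 AM on May 24.
Subtract 6 hours 58 minutes → departure 10:48 PM UTC on May 23.
Marquesas is UTC−9:30: 10:48 PM − 9:30 = 1:18 PM on May 23.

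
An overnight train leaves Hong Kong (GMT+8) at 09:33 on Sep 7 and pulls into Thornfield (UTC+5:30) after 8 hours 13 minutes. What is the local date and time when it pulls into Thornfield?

Convert departure to UTC: 09:33 − 8:00 = 01:33 UTC on Sep 7.
Add 8 hours 13 minutes travel time → 09:46 UTC.
Thornfield is UTC+5:30, so local arrival = 09:46 + 5:30 = 15:16 on Sep 7.

15:16 on Sep 7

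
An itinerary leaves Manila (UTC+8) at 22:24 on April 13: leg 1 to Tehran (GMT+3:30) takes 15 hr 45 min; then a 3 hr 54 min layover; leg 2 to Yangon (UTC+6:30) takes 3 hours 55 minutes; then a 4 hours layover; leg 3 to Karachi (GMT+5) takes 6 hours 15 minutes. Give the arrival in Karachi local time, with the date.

05:13 on April 15

Convert departure to UTC: 22:24 − 8:00 = 14:24 UTC on Apr 13.
Add 15 hours and 45 minutes leg 1 → 06:09 UTC (Apr 14).
Add 3 hours and 54 minutes layover in Tehran → 10:03 UTC.
Add 3 hours 55 minutes leg 2 → 13:58 UTC.
Add 4 hours layover in Yangon → 17:58 UTC.
Add 6 hours 15 minutes leg 3 → 00:13 UTC (Apr 15).
Karachi is UTC+5:00, so local arrival = 00:13 + 5:00 = 05:13 on Apr 15.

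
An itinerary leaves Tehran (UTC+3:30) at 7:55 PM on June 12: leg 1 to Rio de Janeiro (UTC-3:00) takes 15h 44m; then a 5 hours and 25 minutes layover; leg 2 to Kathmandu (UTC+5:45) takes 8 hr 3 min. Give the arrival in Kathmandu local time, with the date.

3:22 AM on Jun 14

Convert departure to UTC: 7:55 PM − 3:30 = 4:25 PM UTC on Jun 12.
Add 15 hours 44 minutes leg 1 → 8:09 AM UTC (Jun 13).
Add 5 hours and 25 minutes layover in Rio de Janeiro → 1:34 PM UTC.
Add 8 hours and 3 minutes leg 2 → 9:37 PM UTC.
Kathmandu is UTC+5:45, so local arrival = 9:37 PM + 5:45 = 3:22 AM on Jun 14.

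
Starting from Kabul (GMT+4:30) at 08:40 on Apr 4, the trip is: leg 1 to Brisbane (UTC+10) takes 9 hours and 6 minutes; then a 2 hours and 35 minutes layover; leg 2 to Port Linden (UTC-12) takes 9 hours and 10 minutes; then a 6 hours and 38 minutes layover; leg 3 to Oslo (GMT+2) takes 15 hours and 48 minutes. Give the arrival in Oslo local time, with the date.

Convert departure to UTC: 08:40 − 4:30 = 04:10 UTC on Apr 4.
Add 9 hours 6 minutes leg 1 → 13:16 UTC.
Add 2 hours and 35 minutes layover in Brisbane → 15:51 UTC.
Add 9 hours and 10 minutes leg 2 → 01:01 UTC (Apr 5).
Add 6 hours and 38 minutes layover in Port Linden → 07:39 UTC.
Add 15 hours 48 minutes leg 3 → 23:27 UTC.
Oslo is UTC+2:00, so local arrival = 23:27 + 2:00 = 01:27 on Apr 6.

01:27 on April 6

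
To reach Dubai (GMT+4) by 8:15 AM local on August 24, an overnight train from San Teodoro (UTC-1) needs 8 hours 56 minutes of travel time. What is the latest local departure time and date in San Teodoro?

Target arrival in UTC: 8:15 AM − 4:00 = 4:15 AM on Aug 24.
Subtract 8 hours 56 minutes → departure 7:19 PM UTC on Aug 23.
San Teodoro is UTC−1:00: 7:19 PM − 1:00 = 6:19 PM on Aug 23.

6:19 PM on August 23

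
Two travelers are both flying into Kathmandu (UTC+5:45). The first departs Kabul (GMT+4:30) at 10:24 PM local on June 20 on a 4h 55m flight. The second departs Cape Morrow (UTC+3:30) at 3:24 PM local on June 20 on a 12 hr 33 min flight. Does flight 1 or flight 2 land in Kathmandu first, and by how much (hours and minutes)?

the first, by 1 hour 38 minutes

Flight 1 in UTC: 10:24 PM − 4:30 = 5:54 PM on Jun 20.
+4 hours and 55 minutes → arrive 10:49 PM UTC on Jun 20.
Flight 2 in UTC: 3:24 PM − 3:30 = 11:54 AM on Jun 20.
+12 hours and 33 minutes → arrive 12:27 AM UTC on Jun 21.
Flight 1 lands earlier by 1 hour 38 minutes.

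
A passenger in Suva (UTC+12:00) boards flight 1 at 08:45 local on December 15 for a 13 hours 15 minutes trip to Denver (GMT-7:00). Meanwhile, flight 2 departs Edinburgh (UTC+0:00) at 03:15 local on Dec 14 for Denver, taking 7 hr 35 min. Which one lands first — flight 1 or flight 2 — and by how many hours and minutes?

Flight 1 in UTC: 08:45 − 12:00 = 20:45 on Dec 14.
+13 hours and 15 minutes → arrive 10:00 UTC on Dec 15.
Flight 2 departs at 03:15 UTC (Dec 14).
+7 hours and 35 minutes → arrive 10:50 UTC on Dec 14.
Flight 2 lands earlier by 23 hours 10 minutes.

the second, by 23 hours 10 minutes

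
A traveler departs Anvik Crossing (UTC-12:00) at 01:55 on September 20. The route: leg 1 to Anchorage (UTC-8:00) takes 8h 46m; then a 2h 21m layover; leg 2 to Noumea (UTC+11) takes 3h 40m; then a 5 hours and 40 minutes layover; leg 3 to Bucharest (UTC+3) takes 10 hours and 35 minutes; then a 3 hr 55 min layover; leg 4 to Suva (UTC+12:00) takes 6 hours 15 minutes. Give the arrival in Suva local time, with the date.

19:07 on September 22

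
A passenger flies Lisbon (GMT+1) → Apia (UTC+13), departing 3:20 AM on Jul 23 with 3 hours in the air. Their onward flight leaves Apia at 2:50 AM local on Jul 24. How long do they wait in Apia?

Convert departure to UTC: 3:20 AM − 1:00 = 2:20 AM UTC on Jul 23.
Add 3 hours flight time → 5:20 AM UTC.
Apia is UTC+13:00, so local arrival = 5:20 AM + 13:00 = 6:20 PM on Jul 23.
Layover = 2:50 AM − 6:20 PM (+1 day) = 8 hours 30 minutes.

8 hours 30 minutes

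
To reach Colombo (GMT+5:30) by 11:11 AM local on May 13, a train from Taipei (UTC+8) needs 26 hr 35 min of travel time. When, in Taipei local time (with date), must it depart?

11:06 AM on May 12

Target arrival in UTC: 11:11 AM − 5:30 = 5:41 AM on May 13.
Subtract 26 hours and 35 minutes → departure 3:06 AM UTC on May 12.
Taipei is UTC+8:00: 3:06 AM + 8:00 = 11:06 AM on May 12.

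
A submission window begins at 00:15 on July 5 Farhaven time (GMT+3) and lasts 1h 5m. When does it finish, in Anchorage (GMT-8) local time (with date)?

14:20 on July 4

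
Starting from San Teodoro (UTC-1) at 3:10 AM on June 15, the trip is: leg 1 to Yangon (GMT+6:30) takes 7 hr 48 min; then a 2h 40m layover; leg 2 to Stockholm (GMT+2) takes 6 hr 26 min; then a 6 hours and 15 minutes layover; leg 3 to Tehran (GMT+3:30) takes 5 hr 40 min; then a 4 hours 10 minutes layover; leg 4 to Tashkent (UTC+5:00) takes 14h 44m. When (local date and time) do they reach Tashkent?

8:53 AM on Jun 17

Convert departure to UTC: 3:10 AM + 1:00 = 4:10 AM UTC on Jun 15.
Add 7 hours and 48 minutes leg 1 → 11:58 AM UTC.
Add 2 hours 40 minutes layover in Yangon → 2:38 PM UTC.
Add 6 hours and 26 minutes leg 2 → 9:04 PM UTC.
Add 6 hours and 15 minutes layover in Stockholm → 3:19 AM UTC (Jun 16).
Add 5 hours 40 minutes leg 3 → 8:59 AM UTC.
Add 4 hours and 10 minutes layover in Tehran → 1:09 PM UTC.
Add 14 hours 44 minutes leg 4 → 3:53 AM UTC (Jun 17).
Tashkent is UTC+5:00, so local arrival = 3:53 AM + 5:00 = 8:53 AM on Jun 17.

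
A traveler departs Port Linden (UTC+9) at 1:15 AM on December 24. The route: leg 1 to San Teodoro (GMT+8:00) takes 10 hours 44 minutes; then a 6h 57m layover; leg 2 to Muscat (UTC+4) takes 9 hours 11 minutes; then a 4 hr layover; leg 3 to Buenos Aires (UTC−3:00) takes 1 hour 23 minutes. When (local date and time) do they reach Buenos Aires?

9:30 PM on December 24

Convert departure to UTC: 1:15 AM − 9:00 = 4:15 PM UTC on Dec 23.
Add 10 hours and 44 minutes leg 1 → 2:59 AM UTC (Dec 24).
Add 6 hours and 57 minutes layover in San Teodoro → 9:56 AM UTC.
Add 9 hours 11 minutes leg 2 → 7:07 PM UTC.
Add 4 hours layover in Muscat → 11:07 PM UTC.
Add 1 hour 23 minutes leg 3 → 12:30 AM UTC (Dec 25).
Buenos Aires is UTC−3:00, so local arrival = 12:30 AM − 3:00 = 9:30 PM on Dec 24.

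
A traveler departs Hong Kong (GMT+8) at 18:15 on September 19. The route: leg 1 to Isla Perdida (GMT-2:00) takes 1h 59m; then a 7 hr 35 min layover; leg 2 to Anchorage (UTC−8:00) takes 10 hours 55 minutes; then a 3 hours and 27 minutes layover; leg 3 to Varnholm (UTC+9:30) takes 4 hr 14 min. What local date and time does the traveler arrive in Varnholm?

23:55 on September 20

Convert departure to UTC: 18:15 − 8:00 = 10:15 UTC on Sep 19.
Add 1 hour 59 minutes leg 1 → 12:14 UTC.
Add 7 hours and 35 minutes layover in Isla Perdida → 19:49 UTC.
Add 10 hours and 55 minutes leg 2 → 06:44 UTC (Sep 20).
Add 3 hours 27 minutes layover in Anchorage → 10:11 UTC.
Add 4 hours and 14 minutes leg 3 → 14:25 UTC.
Varnholm is UTC+9:30, so local arrival = 14:25 + 9:30 = 23:55 on Sep 20.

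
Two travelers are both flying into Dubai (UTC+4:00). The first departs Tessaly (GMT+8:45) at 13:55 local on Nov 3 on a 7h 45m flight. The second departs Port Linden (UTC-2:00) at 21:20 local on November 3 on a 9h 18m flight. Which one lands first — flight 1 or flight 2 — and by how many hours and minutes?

Flight 1 in UTC: 13:55 − 8:45 = 05:10 on Nov 3.
+7 hours 45 minutes → arrive 12:55 UTC on Nov 3.
Flight 2 in UTC: 21:20 + 2:00 = 23:20 on Nov 3.
+9 hours and 18 minutes → arrive 08:38 UTC on Nov 4.
Flight 1 lands earlier by 19 hours 43 minutes.

the first, by 19 hours 43 minutes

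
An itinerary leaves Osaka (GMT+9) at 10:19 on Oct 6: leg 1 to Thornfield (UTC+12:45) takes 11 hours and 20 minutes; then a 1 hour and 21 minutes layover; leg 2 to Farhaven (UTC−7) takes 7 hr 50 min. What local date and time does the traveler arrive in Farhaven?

Convert departure to UTC: 10:19 − 9:00 = 01:19 UTC on Oct 6.
Add 11 hours 20 minutes leg 1 → 12:39 UTC.
Add 1 hour and 21 minutes layover in Thornfield → 14:00 UTC.
Add 7 hours 50 minutes leg 2 → 21:50 UTC.
Farhaven is UTC−7:00, so local arrival = 21:50 − 7:00 = 14:50 on Oct 6.

14:50 on October 6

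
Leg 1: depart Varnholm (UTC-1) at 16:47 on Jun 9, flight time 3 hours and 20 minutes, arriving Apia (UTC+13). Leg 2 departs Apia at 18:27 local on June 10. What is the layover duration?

Convert departure to UTC: 16:47 + 1:00 = 17:47 UTC on Jun 9.
Add 3 hours and 20 minutes flight time → 21:07 UTC.
Apia is UTC+13:00, so local arrival = 21:07 + 13:00 = 10:07 on Jun 10.
Layover = 18:27 − 10:07 = 8 hours 20 minutes.

8 hours 20 minutes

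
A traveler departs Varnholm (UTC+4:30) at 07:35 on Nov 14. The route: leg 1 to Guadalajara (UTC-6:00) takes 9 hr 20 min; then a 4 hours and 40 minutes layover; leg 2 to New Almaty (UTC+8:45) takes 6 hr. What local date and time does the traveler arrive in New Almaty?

Convert departure to UTC: 07:35 − 4:30 = 03:05 UTC on Nov 14.
Add 9 hours 20 minutes leg 1 → 12:25 UTC.
Add 4 hours and 40 minutes layover in Guadalajara → 17:05 UTC.
Add 6 hours leg 2 → 23:05 UTC.
New Almaty is UTC+8:45, so local arrival = 23:05 + 8:45 = 07:50 on Nov 15.

07:50 on November 15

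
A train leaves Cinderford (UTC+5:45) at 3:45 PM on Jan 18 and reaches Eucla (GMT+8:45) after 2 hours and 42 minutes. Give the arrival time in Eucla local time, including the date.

Convert departure to UTC: 3:45 PM − 5:45 = 10:00 AM UTC on Jan 18.
Add 2 hours and 42 minutes travel time → 12:42 PM UTC.
Eucla is UTC+8:45, so local arrival = 12:42 PM + 8:45 = 9:27 PM on Jan 18.

9:27 PM on January 18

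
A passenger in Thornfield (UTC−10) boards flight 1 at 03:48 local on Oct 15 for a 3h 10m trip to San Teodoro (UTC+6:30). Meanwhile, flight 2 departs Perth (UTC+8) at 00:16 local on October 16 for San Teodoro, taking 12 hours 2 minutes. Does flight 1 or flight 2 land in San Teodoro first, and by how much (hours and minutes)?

the first, by 11 hours 20 minutes

Flight 1 in UTC: 03:48 + 10:00 = 13:48 on Oct 15.
+3 hours and 10 minutes → arrive 16:58 UTC on Oct 15.
Flight 2 in UTC: 00:16 − 8:00 = 16:16 on Oct 15.
+12 hours 2 minutes → arrive 04:18 UTC on Oct 16.
Flight 1 lands earlier by 11 hours 20 minutes.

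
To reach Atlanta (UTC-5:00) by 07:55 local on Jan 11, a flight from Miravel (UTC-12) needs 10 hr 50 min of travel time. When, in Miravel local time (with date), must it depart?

Target arrival in UTC: 07:55 + 5:00 = 12:55 on Jan 11.
Subtract 10 hours and 50 minutes → departure 02:05 UTC on Jan 11.
Miravel is UTC−12:00: 02:05 − 12:00 = 14:05 on Jan 10.

14:05 on January 10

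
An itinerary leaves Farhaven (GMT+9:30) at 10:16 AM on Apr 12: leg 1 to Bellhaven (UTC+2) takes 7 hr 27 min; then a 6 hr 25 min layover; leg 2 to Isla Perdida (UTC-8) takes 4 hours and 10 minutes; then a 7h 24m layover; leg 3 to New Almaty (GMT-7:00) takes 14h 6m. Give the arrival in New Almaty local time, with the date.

Convert departure to UTC: 10:16 AM − 9:30 = 12:46 AM UTC on Apr 12.
Add 7 hours 27 minutes leg 1 → 8:13 AM UTC.
Add 6 hours and 25 minutes layover in Bellhaven → 2:38 PM UTC.
Add 4 hours 10 minutes leg 2 → 6:48 PM UTC.
Add 7 hours and 24 minutes layover in Isla Perdida → 2:12 AM UTC (Apr 13).
Add 14 hours 6 minutes leg 3 → 4:18 PM UTC.
New Almaty is UTC−7:00, so local arrival = 4:18 PM − 7:00 = 9:18 AM on Apr 13.

9:18 AM on April 13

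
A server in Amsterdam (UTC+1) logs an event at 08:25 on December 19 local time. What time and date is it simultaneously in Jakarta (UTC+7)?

In UTC: 08:25 − 1:00 = 07:25 on Dec 19.
Jakarta is UTC+7:00: 07:25 + 7:00 = 14:25 on Dec 19.

14:25 on December 19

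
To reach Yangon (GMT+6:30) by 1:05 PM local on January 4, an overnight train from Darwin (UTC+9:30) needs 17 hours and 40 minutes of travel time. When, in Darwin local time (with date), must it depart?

Target arrival in UTC: 1:05 PM − 6:30 = 6:35 AM on Jan 4.
Subtract 17 hours 40 minutes → departure 12:55 PM UTC on Jan 3.
Darwin is UTC+9:30: 12:55 PM + 9:30 = 10:25 PM on Jan 3.

10:25 PM on January 3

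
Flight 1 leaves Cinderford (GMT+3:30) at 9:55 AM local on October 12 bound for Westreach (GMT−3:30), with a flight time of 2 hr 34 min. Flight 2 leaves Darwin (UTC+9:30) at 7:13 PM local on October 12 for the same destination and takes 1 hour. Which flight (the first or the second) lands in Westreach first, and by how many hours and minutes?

Flight 1 in UTC: 9:55 AM − 3:30 = 6:25 AM on Oct 12.
+2 hours and 34 minutes → arrive 8:59 AM UTC on Oct 12.
Flight 2 in UTC: 7:13 PM − 9:30 = 9:43 AM on Oct 12.
+1 hour → arrive 10:43 AM UTC on Oct 12.
Flight 1 lands earlier by 1 hour 44 minutes.

the first, by 1 hour 44 minutes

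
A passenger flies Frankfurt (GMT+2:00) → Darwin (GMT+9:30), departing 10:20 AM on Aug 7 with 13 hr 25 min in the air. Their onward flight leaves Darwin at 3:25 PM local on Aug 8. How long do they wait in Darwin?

Convert departure to UTC: 10:20 AM − 2:00 = 8:20 AM UTC on Aug 7.
Add 13 hours 25 minutes flight time → 9:45 PM UTC.
Darwin is UTC+9:30, so local arrival = 9:45 PM + 9:30 = 7:15 AM on Aug 8.
Layover = 3:25 PM − 7:15 AM = 8 hours 10 minutes.

8 hours 10 minutes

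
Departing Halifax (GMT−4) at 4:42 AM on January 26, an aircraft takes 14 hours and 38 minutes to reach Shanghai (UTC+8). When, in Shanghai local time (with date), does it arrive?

7:20 AM on January 27

Convert departure to UTC: 4:42 AM + 4:00 = 8:42 AM UTC on Jan 26.
Add 14 hours and 38 minutes travel time → 11:20 PM UTC.
Shanghai is UTC+8:00, so local arrival = 11:20 PM + 8:00 = 7:20 AM on Jan 27.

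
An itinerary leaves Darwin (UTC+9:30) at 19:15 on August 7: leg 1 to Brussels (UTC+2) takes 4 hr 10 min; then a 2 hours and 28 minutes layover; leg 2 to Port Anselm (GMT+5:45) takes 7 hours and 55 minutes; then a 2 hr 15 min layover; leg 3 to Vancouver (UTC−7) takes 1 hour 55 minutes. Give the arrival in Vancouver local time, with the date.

Convert departure to UTC: 19:15 − 9:30 = 09:45 UTC on Aug 7.
Add 4 hours 10 minutes leg 1 → 13:55 UTC.
Add 2 hours and 28 minutes layover in Brussels → 16:23 UTC.
Add 7 hours 55 minutes leg 2 → 00:18 UTC (Aug 8).
Add 2 hours 15 minutes layover in Port Anselm → 02:33 UTC.
Add 1 hour and 55 minutes leg 3 → 04:28 UTC.
Vancouver is UTC−7:00, so local arrival = 04:28 − 7:00 = 21:28 on Aug 7.

21:28 on August 7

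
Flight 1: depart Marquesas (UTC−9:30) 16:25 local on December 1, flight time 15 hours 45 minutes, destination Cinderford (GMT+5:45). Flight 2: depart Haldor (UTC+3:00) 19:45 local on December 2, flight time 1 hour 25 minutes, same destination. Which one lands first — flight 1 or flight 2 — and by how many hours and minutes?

Flight 1 in UTC: 16:25 + 9:30 = 01:55 on Dec 2.
+15 hours 45 minutes → arrive 17:40 UTC on Dec 2.
Flight 2 in UTC: 19:45 − 3:00 = 16:45 on Dec 2.
+1 hour 25 minutes → arrive 18:10 UTC on Dec 2.
Flight 1 lands earlier by 30 minutes.

the first, by 30 minutes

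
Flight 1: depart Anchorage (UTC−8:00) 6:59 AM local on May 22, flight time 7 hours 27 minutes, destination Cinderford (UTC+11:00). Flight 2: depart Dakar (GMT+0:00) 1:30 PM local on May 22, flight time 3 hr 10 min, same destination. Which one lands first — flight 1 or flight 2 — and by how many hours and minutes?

Flight 1 in UTC: 6:59 AM + 8:00 = 2:59 PM on May 22.
+7 hours 27 minutes → arrive 10:26 PM UTC on May 22.
Flight 2 departs at 1:30 PM UTC (May 22).
+3 hours 10 minutes → arrive 4:40 PM UTC on May 22.
Flight 2 lands earlier by 5 hours 46 minutes.

the second, by 5 hours 46 minutes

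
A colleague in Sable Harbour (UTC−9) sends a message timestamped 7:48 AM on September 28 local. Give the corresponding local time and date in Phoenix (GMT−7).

Phoenix is 2:00 ahead of Sable Harbour.
Shift by the zone difference: 7:48 AM + 2:00 = 9:48 AM on Sep 28 in Phoenix.

9:48 AM on Sep 28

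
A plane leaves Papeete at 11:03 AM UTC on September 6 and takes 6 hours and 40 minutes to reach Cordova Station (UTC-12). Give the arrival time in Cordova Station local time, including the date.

5:43 AM on September 6

Departure is given in UTC: 11:03 AM on Sep 6.
Add 6 hours 40 minutes → 5:43 PM UTC.
Cordova Station is UTC−12:00: 5:43 PM − 12:00 = 5:43 AM on Sep 6.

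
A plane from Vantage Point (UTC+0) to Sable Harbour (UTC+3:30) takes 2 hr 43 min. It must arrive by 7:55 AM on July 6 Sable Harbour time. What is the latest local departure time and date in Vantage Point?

Target arrival in UTC: 7:55 AM − 3:30 = 4:25 AM on Jul 6.
Subtract 2 hours and 43 minutes → departure 1:42 AM UTC on Jul 6.
Vantage Point is UTC+0, so departure is 1:42 AM on Jul 6.

1:42 AM on Jul 6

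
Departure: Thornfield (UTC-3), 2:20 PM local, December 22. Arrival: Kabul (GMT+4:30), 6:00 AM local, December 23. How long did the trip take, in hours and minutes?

Departure in UTC: 2:20 PM + 3:00 = 5:20 PM on Dec 22.
Arrival in UTC: 6:00 AM − 4:30 = 1:30 AM on Dec 23.
Elapsed = 1:30 AM − 5:20 PM (+1 day) = 8 hours 10 minutes.

8 hours 10 minutes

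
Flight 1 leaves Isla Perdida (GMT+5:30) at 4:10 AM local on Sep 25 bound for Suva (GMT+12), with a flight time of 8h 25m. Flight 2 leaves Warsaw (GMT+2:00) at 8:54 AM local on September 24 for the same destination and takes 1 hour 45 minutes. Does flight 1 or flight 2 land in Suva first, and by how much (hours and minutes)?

the second, by 22 hours 26 minutes

Flight 1 in UTC: 4:10 AM − 5:30 = 10:40 PM on Sep 24.
+8 hours 25 minutes → arrive 7:05 AM UTC on Sep 25.
Flight 2 in UTC: 8:54 AM − 2:00 = 6:54 AM on Sep 24.
+1 hour 45 minutes → arrive 8:39 AM UTC on Sep 24.
Flight 2 lands earlier by 22 hours 26 minutes.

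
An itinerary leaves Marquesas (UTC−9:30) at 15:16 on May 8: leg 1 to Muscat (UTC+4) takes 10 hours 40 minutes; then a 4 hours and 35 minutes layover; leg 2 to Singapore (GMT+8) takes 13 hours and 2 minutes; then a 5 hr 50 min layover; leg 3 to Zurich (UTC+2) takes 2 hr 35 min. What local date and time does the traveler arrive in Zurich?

15:28 on May 10

Convert departure to UTC: 15:16 + 9:30 = 00:46 UTC on May 9.
Add 10 hours and 40 minutes leg 1 → 11:26 UTC.
Add 4 hours and 35 minutes layover in Muscat → 16:01 UTC.
Add 13 hours and 2 minutes leg 2 → 05:03 UTC (May 10).
Add 5 hours and 50 minutes layover in Singapore → 10:53 UTC.
Add 2 hours 35 minutes leg 3 → 13:28 UTC.
Zurich is UTC+2:00, so local arrival = 13:28 + 2:00 = 15:28 on May 10.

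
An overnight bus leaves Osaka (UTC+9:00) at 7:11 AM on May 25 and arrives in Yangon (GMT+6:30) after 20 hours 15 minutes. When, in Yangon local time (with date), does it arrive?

12:56 AM on May 26

Convert departure to UTC: 7:11 AM − 9:00 = 10:11 PM UTC on May 24.
Add 20 hours and 15 minutes travel time → 6:26 PM UTC (May 25).
Yangon is UTC+6:30, so local arrival = 6:26 PM + 6:30 = 12:56 AM on May 26.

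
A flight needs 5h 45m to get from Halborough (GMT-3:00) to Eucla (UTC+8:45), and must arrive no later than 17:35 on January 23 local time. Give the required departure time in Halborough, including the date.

00:05 on Jan 23

Target arrival in UTC: 17:35 − 8:45 = 08:50 on Jan 23.
Subtract 5 hours 45 minutes → departure 03:05 UTC on Jan 23.
Halborough is UTC−3:00: 03:05 − 3:00 = 00:05 on Jan 23.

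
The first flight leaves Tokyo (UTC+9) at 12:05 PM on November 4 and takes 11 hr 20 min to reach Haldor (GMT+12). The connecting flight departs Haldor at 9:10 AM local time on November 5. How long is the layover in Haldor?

Convert departure to UTC: 12:05 PM − 9:00 = 3:05 AM UTC on Nov 4.
Add 11 hours and 20 minutes flight time → 2:25 PM UTC.
Haldor is UTC+12:00, so local arrival = 2:25 PM + 12:00 = 2:25 AM on Nov 5.
Layover = 9:10 AM − 2:25 AM = 6 hours 45 minutes.

6 hours 45 minutes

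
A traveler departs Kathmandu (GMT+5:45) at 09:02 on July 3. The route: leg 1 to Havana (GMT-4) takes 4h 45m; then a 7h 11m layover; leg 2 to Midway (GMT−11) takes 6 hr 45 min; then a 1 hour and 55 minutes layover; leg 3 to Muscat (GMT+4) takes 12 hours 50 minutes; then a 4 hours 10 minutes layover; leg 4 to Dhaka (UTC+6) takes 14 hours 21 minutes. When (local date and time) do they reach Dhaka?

Convert departure to UTC: 09:02 − 5:45 = 03:17 UTC on Jul 3.
Add 4 hours and 45 minutes leg 1 → 08:02 UTC.
Add 7 hours and 11 minutes layover in Havana → 15:13 UTC.
Add 6 hours 45 minutes leg 2 → 21:58 UTC.
Add 1 hour 55 minutes layover in Midway → 23:53 UTC.
Add 12 hours 50 minutes leg 3 → 12:43 UTC (Jul 4).
Add 4 hours 10 minutes layover in Muscat → 16:53 UTC.
Add 14 hours 21 minutes leg 4 → 07:14 UTC (Jul 5).
Dhaka is UTC+6:00, so local arrival = 07:14 + 6:00 = 13:14 on Jul 5.

13:14 on July 5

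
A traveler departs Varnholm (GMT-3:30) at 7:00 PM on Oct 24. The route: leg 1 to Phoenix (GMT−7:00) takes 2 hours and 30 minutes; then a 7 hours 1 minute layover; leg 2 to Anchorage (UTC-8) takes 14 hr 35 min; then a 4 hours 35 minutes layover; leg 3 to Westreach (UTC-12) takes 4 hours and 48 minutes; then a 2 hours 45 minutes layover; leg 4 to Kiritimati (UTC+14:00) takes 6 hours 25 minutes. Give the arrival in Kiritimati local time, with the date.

Convert departure to UTC: 7:00 PM + 3:30 = 10:30 PM UTC on Oct 24.
Add 2 hours 30 minutes leg 1 → 1:00 AM UTC (Oct 25).
Add 7 hours 1 minute layover in Phoenix → 8:01 AM UTC.
Add 14 hours 35 minutes leg 2 → 10:36 PM UTC.
Add 4 hours and 35 minutes layover in Anchorage → 3:11 AM UTC (Oct 26).
Add 4 hours and 48 minutes leg 3 → 7:59 AM UTC.
Add 2 hours 45 minutes layover in Westreach → 10:44 AM UTC.
Add 6 hours and 25 minutes leg 4 → 5:09 PM UTC.
Kiritimati is UTC+14:00, so local arrival = 5:09 PM + 14:00 = 7:09 AM on Oct 27.

7:09 AM on October 27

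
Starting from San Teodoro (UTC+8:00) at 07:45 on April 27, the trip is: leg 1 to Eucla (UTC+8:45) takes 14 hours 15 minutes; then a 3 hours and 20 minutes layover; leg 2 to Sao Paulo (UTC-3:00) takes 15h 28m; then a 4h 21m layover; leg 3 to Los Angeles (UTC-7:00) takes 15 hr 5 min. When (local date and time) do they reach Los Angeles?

21:14 on April 28

Convert departure to UTC: 07:45 − 8:00 = 23:45 UTC on Apr 26.
Add 14 hours 15 minutes leg 1 → 14:00 UTC (Apr 27).
Add 3 hours and 20 minutes layover in Eucla → 17:20 UTC.
Add 15 hours and 28 minutes leg 2 → 08:48 UTC (Apr 28).
Add 4 hours and 21 minutes layover in Sao Paulo → 13:09 UTC.
Add 15 hours 5 minutes leg 3 → 04:14 UTC (Apr 29).
Los Angeles is UTC−7:00, so local arrival = 04:14 − 7:00 = 21:14 on Apr 28.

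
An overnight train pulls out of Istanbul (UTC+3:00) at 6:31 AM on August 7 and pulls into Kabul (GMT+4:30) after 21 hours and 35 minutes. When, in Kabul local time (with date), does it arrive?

Kabul is 1:30 ahead of Istanbul.
After 21 hours 35 minutes it is 4:06 AM (Aug 8) in Istanbul.
Shift by the zone difference: 4:06 AM + 1:30 = 5:36 AM on Aug 8 in Kabul.

5:36 AM on August 8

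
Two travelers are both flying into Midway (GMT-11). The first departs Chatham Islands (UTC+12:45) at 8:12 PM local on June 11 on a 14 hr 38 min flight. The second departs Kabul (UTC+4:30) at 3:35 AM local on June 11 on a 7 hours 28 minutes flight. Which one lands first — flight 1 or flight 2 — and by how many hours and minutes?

the second, by 15 hours 32 minutes

Flight 1 in UTC: 8:12 PM − 12:45 = 7:27 AM on Jun 11.
+14 hours 38 minutes → arrive 10:05 PM UTC on Jun 11.
Flight 2 in UTC: 3:35 AM − 4:30 = 11:05 PM on Jun 10.
+7 hours and 28 minutes → arrive 6:33 AM UTC on Jun 11.
Flight 2 lands earlier by 15 hours 32 minutes.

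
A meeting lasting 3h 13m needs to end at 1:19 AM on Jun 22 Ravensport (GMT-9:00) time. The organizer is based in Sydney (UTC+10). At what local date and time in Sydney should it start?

Target end time in UTC: 1:19 AM + 9:00 = 10:19 AM on Jun 22.
Subtract 3 hours and 13 minutes → start 7:06 AM UTC on Jun 22.
Sydney is UTC+10:00: 7:06 AM + 10:00 = 5:06 PM on Jun 22.

5:06 PM on June 22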